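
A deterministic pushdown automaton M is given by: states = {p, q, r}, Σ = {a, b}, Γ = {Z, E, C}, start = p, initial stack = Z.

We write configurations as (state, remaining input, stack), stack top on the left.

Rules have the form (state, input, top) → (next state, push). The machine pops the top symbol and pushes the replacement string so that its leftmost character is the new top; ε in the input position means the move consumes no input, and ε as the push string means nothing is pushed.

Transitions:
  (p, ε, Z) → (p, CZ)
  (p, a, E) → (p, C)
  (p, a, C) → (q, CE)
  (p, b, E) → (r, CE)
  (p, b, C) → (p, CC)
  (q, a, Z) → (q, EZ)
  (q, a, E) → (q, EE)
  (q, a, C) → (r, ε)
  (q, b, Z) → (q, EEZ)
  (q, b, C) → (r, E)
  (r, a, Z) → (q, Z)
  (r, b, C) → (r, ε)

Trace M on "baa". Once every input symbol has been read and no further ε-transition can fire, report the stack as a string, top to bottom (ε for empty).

ECZ

(p, baa, Z) ⊢ (p, baa, CZ) ⊢ (p, aa, CCZ) ⊢ (q, a, CECZ) ⊢ (r, ε, ECZ)
All input consumed in state r with stack ECZ.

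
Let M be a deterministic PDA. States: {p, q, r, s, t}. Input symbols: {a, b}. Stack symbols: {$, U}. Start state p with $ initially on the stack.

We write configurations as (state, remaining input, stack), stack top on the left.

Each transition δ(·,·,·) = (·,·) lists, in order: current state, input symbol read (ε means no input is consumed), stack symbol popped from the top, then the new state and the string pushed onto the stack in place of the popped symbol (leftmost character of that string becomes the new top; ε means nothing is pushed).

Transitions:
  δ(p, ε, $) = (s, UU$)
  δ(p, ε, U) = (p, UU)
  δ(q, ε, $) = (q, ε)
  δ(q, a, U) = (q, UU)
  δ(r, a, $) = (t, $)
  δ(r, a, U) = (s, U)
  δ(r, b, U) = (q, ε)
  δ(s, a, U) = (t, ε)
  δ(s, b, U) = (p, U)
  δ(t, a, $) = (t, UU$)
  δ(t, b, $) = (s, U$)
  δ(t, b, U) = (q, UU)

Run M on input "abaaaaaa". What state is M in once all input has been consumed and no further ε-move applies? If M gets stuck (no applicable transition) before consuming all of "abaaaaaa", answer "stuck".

(p, abaaaaaa, $) ⊢ (s, abaaaaaa, UU$) ⊢ (t, baaaaaa, U$) ⊢ (q, aaaaaa, UU$) ⊢ (q, aaaaa, UUU$) ⊢ (q, aaaa, UUUU$) ⊢ (q, aaa, UUUUU$) ⊢ (q, aa, UUUUUU$) ⊢ (q, a, UUUUUUU$) ⊢ (q, ε, UUUUUUUU$)
All input consumed; M is in state q.

q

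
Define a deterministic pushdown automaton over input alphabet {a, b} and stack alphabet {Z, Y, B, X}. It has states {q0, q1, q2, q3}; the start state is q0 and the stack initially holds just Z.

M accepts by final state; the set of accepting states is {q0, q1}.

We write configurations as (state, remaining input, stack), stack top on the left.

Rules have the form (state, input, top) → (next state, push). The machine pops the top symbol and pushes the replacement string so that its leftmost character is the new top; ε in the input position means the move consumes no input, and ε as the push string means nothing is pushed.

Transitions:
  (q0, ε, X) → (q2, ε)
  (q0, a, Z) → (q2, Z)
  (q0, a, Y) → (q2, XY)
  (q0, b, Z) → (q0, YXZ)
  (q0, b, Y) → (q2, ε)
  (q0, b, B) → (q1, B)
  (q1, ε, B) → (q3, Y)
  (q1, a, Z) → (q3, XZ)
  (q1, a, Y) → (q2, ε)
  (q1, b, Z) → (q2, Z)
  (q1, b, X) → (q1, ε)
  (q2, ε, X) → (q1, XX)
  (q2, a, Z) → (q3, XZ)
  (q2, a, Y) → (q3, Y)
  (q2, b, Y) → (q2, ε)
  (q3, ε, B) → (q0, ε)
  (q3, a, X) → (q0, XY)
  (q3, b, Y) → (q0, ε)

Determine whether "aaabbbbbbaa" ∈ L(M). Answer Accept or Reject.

(q0, aaabbbbbbaa, Z)
  read a, top Z: go to q2, push Z → (q2, aabbbbbbaa, Z)
  read a, top Z: go to q3, push XZ → (q3, abbbbbbaa, XZ)
  read a, top X: go to q0, push XY → (q0, bbbbbbaa, XYZ)
  ε-move, top X: go to q2, push ε → (q2, bbbbbbaa, YZ)
  read b, top Y: go to q2, push ε → (q2, bbbbbaa, Z)
No transition applies at (q2, bbbbbaa, Z); input not fully consumed.

Reject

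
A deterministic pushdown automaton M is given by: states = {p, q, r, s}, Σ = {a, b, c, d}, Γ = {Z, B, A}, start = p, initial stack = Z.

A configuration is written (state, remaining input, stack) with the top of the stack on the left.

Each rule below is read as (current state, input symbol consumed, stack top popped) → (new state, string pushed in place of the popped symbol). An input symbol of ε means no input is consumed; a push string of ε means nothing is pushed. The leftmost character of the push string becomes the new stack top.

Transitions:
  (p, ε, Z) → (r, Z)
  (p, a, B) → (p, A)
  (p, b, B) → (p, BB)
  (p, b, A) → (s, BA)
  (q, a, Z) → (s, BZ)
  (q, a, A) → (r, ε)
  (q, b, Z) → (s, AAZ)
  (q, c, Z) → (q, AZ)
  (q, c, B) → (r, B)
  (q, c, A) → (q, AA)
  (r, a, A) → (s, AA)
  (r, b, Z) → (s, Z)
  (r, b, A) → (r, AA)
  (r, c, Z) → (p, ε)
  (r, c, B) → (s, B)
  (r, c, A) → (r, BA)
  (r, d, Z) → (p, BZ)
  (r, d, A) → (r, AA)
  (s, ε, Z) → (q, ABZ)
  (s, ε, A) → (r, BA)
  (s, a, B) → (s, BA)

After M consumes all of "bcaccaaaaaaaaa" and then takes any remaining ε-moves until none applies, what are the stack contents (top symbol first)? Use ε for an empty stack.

(p, bcaccaaaaaaaaa, Z)
  ε-move, top Z: go to r, push Z → (r, bcaccaaaaaaaaa, Z)
  read b, top Z: go to s, push Z → (s, caccaaaaaaaaa, Z)
  ε-move, top Z: go to q, push ABZ → (q, caccaaaaaaaaa, ABZ)
  read c, top A: go to q, push AA → (q, accaaaaaaaaa, AABZ)
  read a, top A: go to r, push ε → (r, ccaaaaaaaaa, ABZ)
  read c, top A: go to r, push BA → (r, caaaaaaaaa, BABZ)
  read c, top B: go to s, push B → (s, aaaaaaaaa, BABZ)
  read a, top B: go to s, push BA → (s, aaaaaaaa, BAABZ)
  read a, top B: go to s, push BA → (s, aaaaaaa, BAAABZ)
  read a, top B: go to s, push BA → (s, aaaaaa, BAAAABZ)
  read a, top B: go to s, push BA → (s, aaaaa, BAAAAABZ)
  read a, top B: go to s, push BA → (s, aaaa, BAAAAAABZ)
  read a, top B: go to s, push BA → (s, aaa, BAAAAAAABZ)
  read a, top B: go to s, push BA → (s, aa, BAAAAAAAABZ)
  read a, top B: go to s, push BA → (s, a, BAAAAAAAAABZ)
  read a, top B: go to s, push BA → (s, ε, BAAAAAAAAAABZ)
All input consumed in state s with stack BAAAAAAAAAABZ.

BAAAAAAAAAABZ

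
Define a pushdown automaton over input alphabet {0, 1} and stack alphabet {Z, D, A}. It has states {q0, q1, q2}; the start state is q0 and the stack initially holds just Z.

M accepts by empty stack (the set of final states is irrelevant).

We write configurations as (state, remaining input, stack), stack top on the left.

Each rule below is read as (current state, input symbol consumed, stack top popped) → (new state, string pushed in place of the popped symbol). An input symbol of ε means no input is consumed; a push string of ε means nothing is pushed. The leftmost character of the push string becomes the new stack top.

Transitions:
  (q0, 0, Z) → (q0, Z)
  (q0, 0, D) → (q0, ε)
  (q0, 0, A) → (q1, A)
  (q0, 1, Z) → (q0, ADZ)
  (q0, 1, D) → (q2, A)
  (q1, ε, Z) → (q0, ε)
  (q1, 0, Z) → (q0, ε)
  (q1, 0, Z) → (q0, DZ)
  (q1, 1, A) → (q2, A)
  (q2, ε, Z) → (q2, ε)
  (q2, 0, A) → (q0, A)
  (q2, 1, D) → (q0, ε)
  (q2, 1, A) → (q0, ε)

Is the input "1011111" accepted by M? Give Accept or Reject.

No computation consumes all input and empties the stack.

Reject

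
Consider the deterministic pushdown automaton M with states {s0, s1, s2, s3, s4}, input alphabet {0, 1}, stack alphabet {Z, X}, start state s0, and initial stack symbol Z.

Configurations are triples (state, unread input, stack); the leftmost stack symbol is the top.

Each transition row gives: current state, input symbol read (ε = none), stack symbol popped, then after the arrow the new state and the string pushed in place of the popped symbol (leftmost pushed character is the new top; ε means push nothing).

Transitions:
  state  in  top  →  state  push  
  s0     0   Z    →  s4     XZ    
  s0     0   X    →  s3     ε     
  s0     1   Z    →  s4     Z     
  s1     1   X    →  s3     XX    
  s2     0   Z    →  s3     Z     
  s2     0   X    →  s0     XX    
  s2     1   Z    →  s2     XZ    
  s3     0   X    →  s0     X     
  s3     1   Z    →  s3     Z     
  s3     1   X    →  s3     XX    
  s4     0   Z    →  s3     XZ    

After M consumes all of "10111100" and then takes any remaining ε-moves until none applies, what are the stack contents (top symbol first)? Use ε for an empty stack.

XXXXZ

(s0, 10111100, Z)
  read 1, top Z: go to s4, push Z → (s4, 0111100, Z)
  read 0, top Z: go to s3, push XZ → (s3, 111100, XZ)
  read 1, top X: go to s3, push XX → (s3, 11100, XXZ)
  read 1, top X: go to s3, push XX → (s3, 1100, XXXZ)
  read 1, top X: go to s3, push XX → (s3, 100, XXXXZ)
  read 1, top X: go to s3, push XX → (s3, 00, XXXXXZ)
  read 0, top X: go to s0, push X → (s0, 0, XXXXXZ)
  read 0, top X: go to s3, push ε → (s3, ε, XXXXZ)
All input consumed in state s3 with stack XXXXZ.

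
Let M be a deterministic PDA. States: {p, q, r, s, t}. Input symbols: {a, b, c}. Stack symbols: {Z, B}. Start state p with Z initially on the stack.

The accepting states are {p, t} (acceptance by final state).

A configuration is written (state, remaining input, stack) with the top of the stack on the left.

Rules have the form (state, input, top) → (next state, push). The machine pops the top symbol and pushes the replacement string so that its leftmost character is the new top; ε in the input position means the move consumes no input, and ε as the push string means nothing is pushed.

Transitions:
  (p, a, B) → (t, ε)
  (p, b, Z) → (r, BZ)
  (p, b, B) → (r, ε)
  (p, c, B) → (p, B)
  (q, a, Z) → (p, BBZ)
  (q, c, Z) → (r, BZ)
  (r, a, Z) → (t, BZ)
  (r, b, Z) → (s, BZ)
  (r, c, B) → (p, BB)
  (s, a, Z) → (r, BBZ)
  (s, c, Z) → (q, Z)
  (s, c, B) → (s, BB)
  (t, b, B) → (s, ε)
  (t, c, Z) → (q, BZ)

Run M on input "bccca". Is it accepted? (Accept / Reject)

Accept

(p, bccca, Z)
  read b, top Z: go to r, push BZ → (r, ccca, BZ)
  read c, top B: go to p, push BB → (p, cca, BBZ)
  read c, top B: go to p, push B → (p, ca, BBZ)
  read c, top B: go to p, push B → (p, a, BBZ)
  read a, top B: go to t, push ε → (t, ε, BZ)
All input consumed; state t ∈ F.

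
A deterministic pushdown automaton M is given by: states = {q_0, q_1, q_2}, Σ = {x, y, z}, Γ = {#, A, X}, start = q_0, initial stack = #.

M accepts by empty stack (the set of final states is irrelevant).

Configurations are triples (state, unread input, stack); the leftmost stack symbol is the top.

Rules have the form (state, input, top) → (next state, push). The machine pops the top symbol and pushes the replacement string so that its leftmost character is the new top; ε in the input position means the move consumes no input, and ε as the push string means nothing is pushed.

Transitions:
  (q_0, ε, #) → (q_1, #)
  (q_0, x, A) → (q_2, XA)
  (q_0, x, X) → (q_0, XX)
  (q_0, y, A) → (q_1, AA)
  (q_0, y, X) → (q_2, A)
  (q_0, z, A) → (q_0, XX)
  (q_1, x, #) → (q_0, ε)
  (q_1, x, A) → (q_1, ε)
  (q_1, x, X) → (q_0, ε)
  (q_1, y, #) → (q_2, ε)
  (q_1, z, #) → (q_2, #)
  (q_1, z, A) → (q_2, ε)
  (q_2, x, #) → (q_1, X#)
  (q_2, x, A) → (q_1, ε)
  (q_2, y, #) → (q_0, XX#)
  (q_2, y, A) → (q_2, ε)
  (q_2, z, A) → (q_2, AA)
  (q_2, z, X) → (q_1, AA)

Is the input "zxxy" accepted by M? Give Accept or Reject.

(q_0, zxxy, #)
  ε-move, top #: go to q_1, push # → (q_1, zxxy, #)
  read z, top #: go to q_2, push # → (q_2, xxy, #)
  read x, top #: go to q_1, push X# → (q_1, xy, X#)
  read x, top X: go to q_0, push ε → (q_0, y, #)
  ε-move, top #: go to q_1, push # → (q_1, y, #)
  read y, top #: go to q_2, push ε → (q_2, ε, ε)
All input consumed and the stack is empty.

Accept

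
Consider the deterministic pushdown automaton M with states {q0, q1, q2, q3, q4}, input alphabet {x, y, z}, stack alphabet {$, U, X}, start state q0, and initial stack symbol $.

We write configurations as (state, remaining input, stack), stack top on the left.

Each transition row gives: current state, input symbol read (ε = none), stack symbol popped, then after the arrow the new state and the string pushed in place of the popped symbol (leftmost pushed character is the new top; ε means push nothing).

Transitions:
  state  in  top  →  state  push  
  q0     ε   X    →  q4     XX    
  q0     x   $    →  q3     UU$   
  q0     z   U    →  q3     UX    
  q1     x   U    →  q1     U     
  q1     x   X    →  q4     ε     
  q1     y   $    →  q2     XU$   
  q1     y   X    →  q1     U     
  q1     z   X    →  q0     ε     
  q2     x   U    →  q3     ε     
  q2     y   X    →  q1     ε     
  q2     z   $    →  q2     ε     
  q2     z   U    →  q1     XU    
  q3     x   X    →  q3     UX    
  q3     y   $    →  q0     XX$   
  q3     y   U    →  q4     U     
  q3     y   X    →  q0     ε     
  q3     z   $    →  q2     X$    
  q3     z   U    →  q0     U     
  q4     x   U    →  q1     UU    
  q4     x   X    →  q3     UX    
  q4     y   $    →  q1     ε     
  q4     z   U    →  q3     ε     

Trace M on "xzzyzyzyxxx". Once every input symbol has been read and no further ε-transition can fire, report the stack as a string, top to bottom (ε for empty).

(q0, xzzyzyzyxxx, $)
  read x, top $: go to q3, push UU$ → (q3, zzyzyzyxxx, UU$)
  read z, top U: go to q0, push U → (q0, zyzyzyxxx, UU$)
  read z, top U: go to q3, push UX → (q3, yzyzyxxx, UXU$)
  read y, top U: go to q4, push U → (q4, zyzyxxx, UXU$)
  read z, top U: go to q3, push ε → (q3, yzyxxx, XU$)
  read y, top X: go to q0, push ε → (q0, zyxxx, U$)
  read z, top U: go to q3, push UX → (q3, yxxx, UX$)
  read y, top U: go to q4, push U → (q4, xxx, UX$)
  read x, top U: go to q1, push UU → (q1, xx, UUX$)
  read x, top U: go to q1, push U → (q1, x, UUX$)
  read x, top U: go to q1, push U → (q1, ε, UUX$)
All input consumed in state q1 with stack UUX$.

UUX$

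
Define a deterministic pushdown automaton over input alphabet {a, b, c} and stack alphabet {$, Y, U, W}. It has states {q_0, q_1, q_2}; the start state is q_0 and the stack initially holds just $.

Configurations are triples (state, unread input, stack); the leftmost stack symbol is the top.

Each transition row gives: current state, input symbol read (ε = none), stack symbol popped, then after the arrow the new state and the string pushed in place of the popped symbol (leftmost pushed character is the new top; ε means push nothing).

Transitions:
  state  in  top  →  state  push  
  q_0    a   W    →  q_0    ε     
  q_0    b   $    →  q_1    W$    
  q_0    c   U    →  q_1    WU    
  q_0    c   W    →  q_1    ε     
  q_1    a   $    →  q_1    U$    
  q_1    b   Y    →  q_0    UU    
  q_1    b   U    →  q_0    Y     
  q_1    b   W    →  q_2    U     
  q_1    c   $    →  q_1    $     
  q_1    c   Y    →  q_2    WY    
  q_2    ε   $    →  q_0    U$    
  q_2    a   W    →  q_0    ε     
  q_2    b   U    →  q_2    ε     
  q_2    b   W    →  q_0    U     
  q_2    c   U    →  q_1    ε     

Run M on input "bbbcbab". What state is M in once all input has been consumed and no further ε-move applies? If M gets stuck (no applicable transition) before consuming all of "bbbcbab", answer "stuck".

(q_0, bbbcbab, $) ⊢ (q_1, bbcbab, W$) ⊢ (q_2, bcbab, U$) ⊢ (q_2, cbab, $) ⊢ (q_0, cbab, U$) ⊢ (q_1, bab, WU$) ⊢ (q_2, ab, UU$)
No transition for (q_2, a, top U); M blocks with input ab remaining.

stuck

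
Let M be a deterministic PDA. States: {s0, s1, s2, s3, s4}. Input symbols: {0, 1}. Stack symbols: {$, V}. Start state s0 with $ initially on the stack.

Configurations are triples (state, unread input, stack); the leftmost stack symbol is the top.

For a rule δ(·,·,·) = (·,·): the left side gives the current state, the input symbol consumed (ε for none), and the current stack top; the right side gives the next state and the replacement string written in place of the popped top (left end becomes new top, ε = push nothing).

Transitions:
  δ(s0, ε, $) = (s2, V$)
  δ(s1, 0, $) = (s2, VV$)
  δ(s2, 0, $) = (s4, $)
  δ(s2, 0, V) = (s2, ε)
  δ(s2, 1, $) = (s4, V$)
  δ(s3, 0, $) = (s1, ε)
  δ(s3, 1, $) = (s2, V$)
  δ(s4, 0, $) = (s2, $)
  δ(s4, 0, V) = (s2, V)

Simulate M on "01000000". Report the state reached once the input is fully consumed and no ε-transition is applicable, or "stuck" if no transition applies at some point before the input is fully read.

s2

(s0, 01000000, $)
  ε-move, top $: go to s2, push V$ → (s2, 01000000, V$)
  read 0, top V: go to s2, push ε → (s2, 1000000, $)
  read 1, top $: go to s4, push V$ → (s4, 000000, V$)
  read 0, top V: go to s2, push V → (s2, 00000, V$)
  read 0, top V: go to s2, push ε → (s2, 0000, $)
  read 0, top $: go to s4, push $ → (s4, 000, $)
  read 0, top $: go to s2, push $ → (s2, 00, $)
  read 0, top $: go to s4, push $ → (s4, 0, $)
  read 0, top $: go to s2, push $ → (s2, ε, $)
All input consumed; M is in state s2.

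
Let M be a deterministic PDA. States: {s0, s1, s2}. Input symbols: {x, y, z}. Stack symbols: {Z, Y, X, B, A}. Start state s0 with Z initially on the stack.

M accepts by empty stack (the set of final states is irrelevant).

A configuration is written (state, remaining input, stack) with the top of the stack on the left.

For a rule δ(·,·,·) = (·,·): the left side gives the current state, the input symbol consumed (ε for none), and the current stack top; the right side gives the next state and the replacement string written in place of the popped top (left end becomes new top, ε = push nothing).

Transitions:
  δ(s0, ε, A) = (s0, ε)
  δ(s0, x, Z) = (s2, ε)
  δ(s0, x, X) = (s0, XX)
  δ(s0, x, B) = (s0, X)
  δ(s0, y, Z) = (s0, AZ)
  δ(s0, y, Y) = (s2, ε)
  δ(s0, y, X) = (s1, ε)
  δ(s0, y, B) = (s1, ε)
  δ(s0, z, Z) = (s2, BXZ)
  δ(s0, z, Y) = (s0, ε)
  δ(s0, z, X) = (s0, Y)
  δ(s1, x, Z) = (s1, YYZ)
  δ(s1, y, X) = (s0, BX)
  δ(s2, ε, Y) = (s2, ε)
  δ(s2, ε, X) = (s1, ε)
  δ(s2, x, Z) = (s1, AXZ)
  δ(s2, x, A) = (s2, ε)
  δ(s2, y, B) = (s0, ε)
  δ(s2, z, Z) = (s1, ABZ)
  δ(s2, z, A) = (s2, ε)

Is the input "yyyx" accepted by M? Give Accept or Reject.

Accept

(s0, yyyx, Z)
  read y, top Z: go to s0, push AZ → (s0, yyx, AZ)
  ε-move, top A: go to s0, push ε → (s0, yyx, Z)
  read y, top Z: go to s0, push AZ → (s0, yx, AZ)
  ε-move, top A: go to s0, push ε → (s0, yx, Z)
  read y, top Z: go to s0, push AZ → (s0, x, AZ)
  ε-move, top A: go to s0, push ε → (s0, x, Z)
  read x, top Z: go to s2, push ε → (s2, ε, ε)
All input consumed and the stack is empty.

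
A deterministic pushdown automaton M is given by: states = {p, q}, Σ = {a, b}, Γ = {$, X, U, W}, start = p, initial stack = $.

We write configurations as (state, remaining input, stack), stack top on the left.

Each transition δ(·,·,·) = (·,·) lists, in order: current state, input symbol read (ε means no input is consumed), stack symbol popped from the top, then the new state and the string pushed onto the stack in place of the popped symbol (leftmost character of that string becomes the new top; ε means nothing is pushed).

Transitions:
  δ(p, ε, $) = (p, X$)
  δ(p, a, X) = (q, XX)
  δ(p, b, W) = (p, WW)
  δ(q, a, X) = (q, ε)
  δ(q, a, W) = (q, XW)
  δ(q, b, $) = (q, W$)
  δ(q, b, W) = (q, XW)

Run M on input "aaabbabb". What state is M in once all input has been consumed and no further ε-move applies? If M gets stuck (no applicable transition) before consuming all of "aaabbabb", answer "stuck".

(p, aaabbabb, $)
  ε-move, top $: go to p, push X$ → (p, aaabbabb, X$)
  read a, top X: go to q, push XX → (q, aabbabb, XX$)
  read a, top X: go to q, push ε → (q, abbabb, X$)
  read a, top X: go to q, push ε → (q, bbabb, $)
  read b, top $: go to q, push W$ → (q, babb, W$)
  read b, top W: go to q, push XW → (q, abb, XW$)
  read a, top X: go to q, push ε → (q, bb, W$)
  read b, top W: go to q, push XW → (q, b, XW$)
No transition for (q, b, top X); M blocks with input b remaining.

stuck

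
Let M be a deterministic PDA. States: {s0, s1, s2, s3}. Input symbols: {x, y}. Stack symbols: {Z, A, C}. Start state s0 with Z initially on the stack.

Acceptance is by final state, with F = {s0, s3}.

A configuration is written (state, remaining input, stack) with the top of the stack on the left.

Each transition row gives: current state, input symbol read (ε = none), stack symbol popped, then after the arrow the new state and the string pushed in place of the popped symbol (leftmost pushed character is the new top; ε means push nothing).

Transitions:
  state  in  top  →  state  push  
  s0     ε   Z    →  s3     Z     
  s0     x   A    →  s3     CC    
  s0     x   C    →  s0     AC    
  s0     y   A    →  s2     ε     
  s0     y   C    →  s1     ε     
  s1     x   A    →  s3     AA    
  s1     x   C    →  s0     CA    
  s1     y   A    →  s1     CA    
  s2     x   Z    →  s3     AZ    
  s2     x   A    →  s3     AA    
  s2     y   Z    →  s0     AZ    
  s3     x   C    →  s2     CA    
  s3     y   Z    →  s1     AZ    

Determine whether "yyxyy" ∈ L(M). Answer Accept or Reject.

(s0, yyxyy, Z)
  ε-move, top Z: go to s3, push Z → (s3, yyxyy, Z)
  read y, top Z: go to s1, push AZ → (s1, yxyy, AZ)
  read y, top A: go to s1, push CA → (s1, xyy, CAZ)
  read x, top C: go to s0, push CA → (s0, yy, CAAZ)
  read y, top C: go to s1, push ε → (s1, y, AAZ)
  read y, top A: go to s1, push CA → (s1, ε, CAAZ)
All input consumed; state s1 ∉ F and no further ε-move applies.

Reject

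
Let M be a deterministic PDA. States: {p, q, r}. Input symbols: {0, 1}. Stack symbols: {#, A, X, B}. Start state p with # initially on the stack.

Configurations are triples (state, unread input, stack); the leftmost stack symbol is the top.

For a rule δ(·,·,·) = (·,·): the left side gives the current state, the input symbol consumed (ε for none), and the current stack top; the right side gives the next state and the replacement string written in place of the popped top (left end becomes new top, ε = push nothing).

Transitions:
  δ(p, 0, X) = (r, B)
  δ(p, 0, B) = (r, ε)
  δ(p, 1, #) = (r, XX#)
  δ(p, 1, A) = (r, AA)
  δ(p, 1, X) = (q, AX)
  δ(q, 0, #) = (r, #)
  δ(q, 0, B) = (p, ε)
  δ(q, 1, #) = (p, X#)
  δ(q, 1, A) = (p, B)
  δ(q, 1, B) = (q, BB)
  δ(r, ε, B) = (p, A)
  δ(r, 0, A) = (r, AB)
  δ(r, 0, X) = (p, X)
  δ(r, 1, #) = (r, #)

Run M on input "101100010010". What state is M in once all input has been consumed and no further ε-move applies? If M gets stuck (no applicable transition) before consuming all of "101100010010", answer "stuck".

stuck

(p, 101100010010, #)
  read 1, top #: go to r, push XX# → (r, 01100010010, XX#)
  read 0, top X: go to p, push X → (p, 1100010010, XX#)
  read 1, top X: go to q, push AX → (q, 100010010, AXX#)
  read 1, top A: go to p, push B → (p, 00010010, BXX#)
  read 0, top B: go to r, push ε → (r, 0010010, XX#)
  read 0, top X: go to p, push X → (p, 010010, XX#)
  read 0, top X: go to r, push B → (r, 10010, BX#)
  ε-move, top B: go to p, push A → (p, 10010, AX#)
  read 1, top A: go to r, push AA → (r, 0010, AAX#)
  read 0, top A: go to r, push AB → (r, 010, ABAX#)
  read 0, top A: go to r, push AB → (r, 10, ABBAX#)
No transition for (r, 1, top A); M blocks with input 10 remaining.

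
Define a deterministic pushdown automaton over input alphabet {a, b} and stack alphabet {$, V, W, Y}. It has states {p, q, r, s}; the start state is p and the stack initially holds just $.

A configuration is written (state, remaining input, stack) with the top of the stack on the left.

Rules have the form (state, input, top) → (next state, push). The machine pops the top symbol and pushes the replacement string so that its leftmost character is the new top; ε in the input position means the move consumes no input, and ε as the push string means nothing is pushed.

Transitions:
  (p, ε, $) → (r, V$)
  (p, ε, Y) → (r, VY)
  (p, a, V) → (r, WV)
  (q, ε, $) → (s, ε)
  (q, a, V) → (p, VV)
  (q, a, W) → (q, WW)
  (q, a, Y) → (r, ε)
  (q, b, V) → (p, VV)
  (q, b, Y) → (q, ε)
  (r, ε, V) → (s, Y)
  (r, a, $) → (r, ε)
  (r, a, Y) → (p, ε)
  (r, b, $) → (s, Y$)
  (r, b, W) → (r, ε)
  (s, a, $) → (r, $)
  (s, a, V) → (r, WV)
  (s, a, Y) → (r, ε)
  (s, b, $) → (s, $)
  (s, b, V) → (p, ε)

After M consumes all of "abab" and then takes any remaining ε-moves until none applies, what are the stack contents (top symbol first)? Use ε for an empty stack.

(p, abab, $)
  ε-move, top $: go to r, push V$ → (r, abab, V$)
  ε-move, top V: go to s, push Y → (s, abab, Y$)
  read a, top Y: go to r, push ε → (r, bab, $)
  read b, top $: go to s, push Y$ → (s, ab, Y$)
  read a, top Y: go to r, push ε → (r, b, $)
  read b, top $: go to s, push Y$ → (s, ε, Y$)
All input consumed in state s with stack Y$.

Y$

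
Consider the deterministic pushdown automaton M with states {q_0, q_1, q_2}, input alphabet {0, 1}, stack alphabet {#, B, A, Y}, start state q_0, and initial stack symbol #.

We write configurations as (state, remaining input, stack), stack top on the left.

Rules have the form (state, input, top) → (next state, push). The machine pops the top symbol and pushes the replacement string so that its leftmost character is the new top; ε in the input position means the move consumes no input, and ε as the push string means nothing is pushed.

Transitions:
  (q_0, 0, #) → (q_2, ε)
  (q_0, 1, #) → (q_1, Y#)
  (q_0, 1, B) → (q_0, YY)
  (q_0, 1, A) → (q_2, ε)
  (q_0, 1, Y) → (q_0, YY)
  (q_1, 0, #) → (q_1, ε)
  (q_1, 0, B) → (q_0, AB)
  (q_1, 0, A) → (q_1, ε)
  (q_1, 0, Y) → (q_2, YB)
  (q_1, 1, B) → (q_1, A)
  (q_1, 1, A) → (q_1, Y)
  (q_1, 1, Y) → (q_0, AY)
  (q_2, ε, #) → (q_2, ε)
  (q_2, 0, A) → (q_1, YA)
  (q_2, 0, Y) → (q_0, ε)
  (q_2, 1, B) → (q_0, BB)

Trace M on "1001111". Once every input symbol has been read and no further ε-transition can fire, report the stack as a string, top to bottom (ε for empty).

YYYYY#

(q_0, 1001111, #)
  read 1, top #: go to q_1, push Y# → (q_1, 001111, Y#)
  read 0, top Y: go to q_2, push YB → (q_2, 01111, YB#)
  read 0, top Y: go to q_0, push ε → (q_0, 1111, B#)
  read 1, top B: go to q_0, push YY → (q_0, 111, YY#)
  read 1, top Y: go to q_0, push YY → (q_0, 11, YYY#)
  read 1, top Y: go to q_0, push YY → (q_0, 1, YYYY#)
  read 1, top Y: go to q_0, push YY → (q_0, ε, YYYYY#)
All input consumed in state q_0 with stack YYYYY#.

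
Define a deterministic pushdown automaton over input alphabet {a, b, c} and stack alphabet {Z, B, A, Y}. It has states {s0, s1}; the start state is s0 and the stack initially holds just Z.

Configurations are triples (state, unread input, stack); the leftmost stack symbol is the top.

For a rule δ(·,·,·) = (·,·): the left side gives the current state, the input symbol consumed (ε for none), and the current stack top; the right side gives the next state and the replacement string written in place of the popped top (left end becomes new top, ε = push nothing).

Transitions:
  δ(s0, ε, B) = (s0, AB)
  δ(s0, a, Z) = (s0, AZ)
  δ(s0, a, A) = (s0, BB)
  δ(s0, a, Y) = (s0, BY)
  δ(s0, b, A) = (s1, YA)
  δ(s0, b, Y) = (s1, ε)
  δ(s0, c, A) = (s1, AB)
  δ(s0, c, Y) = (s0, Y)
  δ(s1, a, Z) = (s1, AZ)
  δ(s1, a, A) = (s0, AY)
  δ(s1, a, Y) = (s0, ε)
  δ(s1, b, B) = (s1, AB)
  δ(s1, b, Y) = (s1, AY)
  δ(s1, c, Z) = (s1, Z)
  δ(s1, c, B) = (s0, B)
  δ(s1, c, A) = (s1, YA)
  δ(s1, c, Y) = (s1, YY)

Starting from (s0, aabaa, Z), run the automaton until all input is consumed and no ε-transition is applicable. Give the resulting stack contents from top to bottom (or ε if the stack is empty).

ABBBBZ

(s0, aabaa, Z)
  read a, top Z: go to s0, push AZ → (s0, abaa, AZ)
  read a, top A: go to s0, push BB → (s0, baa, BBZ)
  ε-move, top B: go to s0, push AB → (s0, baa, ABBZ)
  read b, top A: go to s1, push YA → (s1, aa, YABBZ)
  read a, top Y: go to s0, push ε → (s0, a, ABBZ)
  read a, top A: go to s0, push BB → (s0, ε, BBBBZ)
  ε-move, top B: go to s0, push AB → (s0, ε, ABBBBZ)
All input consumed in state s0 with stack ABBBBZ.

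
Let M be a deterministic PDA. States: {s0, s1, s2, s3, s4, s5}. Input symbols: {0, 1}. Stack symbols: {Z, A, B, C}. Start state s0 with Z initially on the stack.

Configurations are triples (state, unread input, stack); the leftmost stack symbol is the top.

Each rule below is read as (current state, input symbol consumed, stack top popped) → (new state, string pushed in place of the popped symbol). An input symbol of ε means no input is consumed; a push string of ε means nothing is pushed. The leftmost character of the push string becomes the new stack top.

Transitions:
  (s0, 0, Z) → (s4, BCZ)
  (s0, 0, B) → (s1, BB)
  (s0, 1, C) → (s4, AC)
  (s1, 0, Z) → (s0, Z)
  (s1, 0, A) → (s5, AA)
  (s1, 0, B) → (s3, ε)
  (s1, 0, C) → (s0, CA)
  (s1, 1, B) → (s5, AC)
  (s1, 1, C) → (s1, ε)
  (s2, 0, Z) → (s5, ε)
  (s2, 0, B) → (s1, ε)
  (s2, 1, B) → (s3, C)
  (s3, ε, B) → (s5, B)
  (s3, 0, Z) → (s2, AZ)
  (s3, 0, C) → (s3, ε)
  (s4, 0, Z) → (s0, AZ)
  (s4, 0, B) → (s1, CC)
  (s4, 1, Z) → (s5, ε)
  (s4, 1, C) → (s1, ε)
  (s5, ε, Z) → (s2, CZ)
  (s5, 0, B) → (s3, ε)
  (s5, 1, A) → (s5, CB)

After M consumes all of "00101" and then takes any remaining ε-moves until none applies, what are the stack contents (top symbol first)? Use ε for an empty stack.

(s0, 00101, Z)
  read 0, top Z: go to s4, push BCZ → (s4, 0101, BCZ)
  read 0, top B: go to s1, push CC → (s1, 101, CCCZ)
  read 1, top C: go to s1, push ε → (s1, 01, CCZ)
  read 0, top C: go to s0, push CA → (s0, 1, CACZ)
  read 1, top C: go to s4, push AC → (s4, ε, ACACZ)
All input consumed in state s4 with stack ACACZ.

ACACZ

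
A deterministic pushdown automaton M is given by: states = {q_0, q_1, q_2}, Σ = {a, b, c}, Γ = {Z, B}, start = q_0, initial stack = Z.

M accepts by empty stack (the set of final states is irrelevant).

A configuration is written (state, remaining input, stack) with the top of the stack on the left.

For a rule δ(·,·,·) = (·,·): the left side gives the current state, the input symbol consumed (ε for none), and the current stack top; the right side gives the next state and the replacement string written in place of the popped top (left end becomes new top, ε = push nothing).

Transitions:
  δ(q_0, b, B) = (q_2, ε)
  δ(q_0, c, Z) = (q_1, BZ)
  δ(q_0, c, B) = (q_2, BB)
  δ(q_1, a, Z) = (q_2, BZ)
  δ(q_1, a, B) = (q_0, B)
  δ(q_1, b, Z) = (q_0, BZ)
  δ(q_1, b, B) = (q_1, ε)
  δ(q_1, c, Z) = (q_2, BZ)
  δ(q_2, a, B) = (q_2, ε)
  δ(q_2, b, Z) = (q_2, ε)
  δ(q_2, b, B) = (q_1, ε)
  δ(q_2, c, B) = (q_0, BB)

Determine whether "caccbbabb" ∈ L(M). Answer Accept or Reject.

Accept

(q_0, caccbbabb, Z) ⊢ (q_1, accbbabb, BZ) ⊢ (q_0, ccbbabb, BZ) ⊢ (q_2, cbbabb, BBZ) ⊢ (q_0, bbabb, BBBZ) ⊢ (q_2, babb, BBZ) ⊢ (q_1, abb, BZ) ⊢ (q_0, bb, BZ) ⊢ (q_2, b, Z) ⊢ (q_2, ε, ε)
All input consumed and the stack is empty.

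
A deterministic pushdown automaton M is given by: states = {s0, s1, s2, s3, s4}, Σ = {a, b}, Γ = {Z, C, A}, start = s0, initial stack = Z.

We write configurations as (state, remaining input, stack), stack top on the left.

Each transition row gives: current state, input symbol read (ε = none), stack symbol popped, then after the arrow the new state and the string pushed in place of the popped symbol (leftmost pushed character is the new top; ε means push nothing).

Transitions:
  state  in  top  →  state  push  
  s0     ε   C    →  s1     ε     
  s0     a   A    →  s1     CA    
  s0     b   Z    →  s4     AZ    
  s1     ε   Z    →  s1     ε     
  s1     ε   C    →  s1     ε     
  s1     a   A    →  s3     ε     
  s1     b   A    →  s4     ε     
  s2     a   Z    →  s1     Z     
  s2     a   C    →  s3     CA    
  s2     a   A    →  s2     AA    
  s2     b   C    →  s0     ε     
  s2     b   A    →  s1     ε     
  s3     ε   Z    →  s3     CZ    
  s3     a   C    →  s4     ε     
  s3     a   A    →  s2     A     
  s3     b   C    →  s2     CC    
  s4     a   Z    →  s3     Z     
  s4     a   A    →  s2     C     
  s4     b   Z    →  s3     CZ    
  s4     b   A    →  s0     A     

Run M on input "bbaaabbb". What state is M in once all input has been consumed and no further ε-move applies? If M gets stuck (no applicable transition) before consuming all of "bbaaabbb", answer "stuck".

s1

(s0, bbaaabbb, Z) ⊢ (s4, baaabbb, AZ) ⊢ (s0, aaabbb, AZ) ⊢ (s1, aabbb, CAZ) ⊢ (s1, aabbb, AZ) ⊢ (s3, abbb, Z) ⊢ (s3, abbb, CZ) ⊢ (s4, bbb, Z) ⊢ (s3, bb, CZ) ⊢ (s2, b, CCZ) ⊢ (s0, ε, CZ) ⊢ (s1, ε, Z) ⊢ (s1, ε, ε)
All input consumed; M is in state s1.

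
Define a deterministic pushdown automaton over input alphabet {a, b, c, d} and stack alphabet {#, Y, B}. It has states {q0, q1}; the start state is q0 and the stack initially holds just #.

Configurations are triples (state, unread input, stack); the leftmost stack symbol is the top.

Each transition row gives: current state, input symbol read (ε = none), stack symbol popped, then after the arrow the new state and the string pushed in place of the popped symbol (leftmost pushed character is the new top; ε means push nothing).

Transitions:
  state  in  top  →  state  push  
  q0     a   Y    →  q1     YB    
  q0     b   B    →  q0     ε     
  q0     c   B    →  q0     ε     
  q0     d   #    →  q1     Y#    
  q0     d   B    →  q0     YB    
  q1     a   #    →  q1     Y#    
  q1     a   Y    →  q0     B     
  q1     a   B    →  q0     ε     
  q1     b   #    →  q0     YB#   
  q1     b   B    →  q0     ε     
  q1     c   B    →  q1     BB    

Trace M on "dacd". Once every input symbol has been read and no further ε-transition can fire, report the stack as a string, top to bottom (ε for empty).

(q0, dacd, #)
  read d, top #: go to q1, push Y# → (q1, acd, Y#)
  read a, top Y: go to q0, push B → (q0, cd, B#)
  read c, top B: go to q0, push ε → (q0, d, #)
  read d, top #: go to q1, push Y# → (q1, ε, Y#)
All input consumed in state q1 with stack Y#.

Y#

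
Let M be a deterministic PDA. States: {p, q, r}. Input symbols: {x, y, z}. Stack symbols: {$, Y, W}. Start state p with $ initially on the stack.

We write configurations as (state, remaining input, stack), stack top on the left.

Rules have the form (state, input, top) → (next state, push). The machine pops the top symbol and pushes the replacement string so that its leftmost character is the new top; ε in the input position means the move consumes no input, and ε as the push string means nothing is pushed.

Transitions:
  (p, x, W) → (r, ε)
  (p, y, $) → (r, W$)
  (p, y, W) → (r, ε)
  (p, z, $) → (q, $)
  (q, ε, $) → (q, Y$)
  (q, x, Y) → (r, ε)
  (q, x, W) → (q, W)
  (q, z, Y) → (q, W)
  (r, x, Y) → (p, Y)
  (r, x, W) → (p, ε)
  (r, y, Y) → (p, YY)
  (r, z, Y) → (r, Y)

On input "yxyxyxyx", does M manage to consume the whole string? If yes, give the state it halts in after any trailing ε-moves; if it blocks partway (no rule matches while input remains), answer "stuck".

(p, yxyxyxyx, $)
  read y, top $: go to r, push W$ → (r, xyxyxyx, W$)
  read x, top W: go to p, push ε → (p, yxyxyx, $)
  read y, top $: go to r, push W$ → (r, xyxyx, W$)
  read x, top W: go to p, push ε → (p, yxyx, $)
  read y, top $: go to r, push W$ → (r, xyx, W$)
  read x, top W: go to p, push ε → (p, yx, $)
  read y, top $: go to r, push W$ → (r, x, W$)
  read x, top W: go to p, push ε → (p, ε, $)
All input consumed; M is in state p.

p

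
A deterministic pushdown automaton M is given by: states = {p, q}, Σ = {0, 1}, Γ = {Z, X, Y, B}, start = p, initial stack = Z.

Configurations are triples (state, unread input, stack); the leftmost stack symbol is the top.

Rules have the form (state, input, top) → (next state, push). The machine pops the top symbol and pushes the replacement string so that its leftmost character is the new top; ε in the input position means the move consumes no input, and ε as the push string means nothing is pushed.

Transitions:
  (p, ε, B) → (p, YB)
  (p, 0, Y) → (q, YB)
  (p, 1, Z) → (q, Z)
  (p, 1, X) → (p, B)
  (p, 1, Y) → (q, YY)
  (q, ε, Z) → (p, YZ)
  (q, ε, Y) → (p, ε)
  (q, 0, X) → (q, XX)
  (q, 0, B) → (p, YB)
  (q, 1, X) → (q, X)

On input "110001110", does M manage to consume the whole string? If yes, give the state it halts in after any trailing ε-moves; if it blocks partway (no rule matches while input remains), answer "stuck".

(p, 110001110, Z) ⊢ (q, 10001110, Z) ⊢ (p, 10001110, YZ) ⊢ (q, 0001110, YYZ) ⊢ (p, 0001110, YZ) ⊢ (q, 001110, YBZ) ⊢ (p, 001110, BZ) ⊢ (p, 001110, YBZ) ⊢ (q, 01110, YBBZ) ⊢ (p, 01110, BBZ) ⊢ (p, 01110, YBBZ) ⊢ (q, 1110, YBBBZ) ⊢ (p, 1110, BBBZ) ⊢ (p, 1110, YBBBZ) ⊢ (q, 110, YYBBBZ) ⊢ (p, 110, YBBBZ) ⊢ (q, 10, YYBBBZ) ⊢ (p, 10, YBBBZ) ⊢ (q, 0, YYBBBZ) ⊢ (p, 0, YBBBZ) ⊢ (q, ε, YBBBBZ) ⊢ (p, ε, BBBBZ) ⊢ (p, ε, YBBBBZ)
All input consumed; M is in state p.

p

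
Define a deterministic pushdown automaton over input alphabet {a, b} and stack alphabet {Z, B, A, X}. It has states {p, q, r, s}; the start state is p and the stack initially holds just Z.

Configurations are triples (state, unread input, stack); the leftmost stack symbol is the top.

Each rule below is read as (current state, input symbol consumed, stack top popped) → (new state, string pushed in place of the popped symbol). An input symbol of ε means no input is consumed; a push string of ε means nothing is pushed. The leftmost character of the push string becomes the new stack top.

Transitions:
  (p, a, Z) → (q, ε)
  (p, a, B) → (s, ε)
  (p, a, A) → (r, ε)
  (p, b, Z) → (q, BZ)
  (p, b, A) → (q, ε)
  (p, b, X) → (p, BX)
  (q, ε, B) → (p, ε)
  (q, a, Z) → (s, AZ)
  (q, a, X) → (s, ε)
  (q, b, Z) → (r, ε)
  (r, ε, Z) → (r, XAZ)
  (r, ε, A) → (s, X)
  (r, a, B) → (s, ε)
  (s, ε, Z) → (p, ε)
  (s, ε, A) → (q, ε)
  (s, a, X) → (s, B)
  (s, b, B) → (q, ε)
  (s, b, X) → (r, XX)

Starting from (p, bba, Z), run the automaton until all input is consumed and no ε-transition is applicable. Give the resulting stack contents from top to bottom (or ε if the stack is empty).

(p, bba, Z) ⊢ (q, ba, BZ) ⊢ (p, ba, Z) ⊢ (q, a, BZ) ⊢ (p, a, Z) ⊢ (q, ε, ε)
All input consumed in state q with stack ε.

ε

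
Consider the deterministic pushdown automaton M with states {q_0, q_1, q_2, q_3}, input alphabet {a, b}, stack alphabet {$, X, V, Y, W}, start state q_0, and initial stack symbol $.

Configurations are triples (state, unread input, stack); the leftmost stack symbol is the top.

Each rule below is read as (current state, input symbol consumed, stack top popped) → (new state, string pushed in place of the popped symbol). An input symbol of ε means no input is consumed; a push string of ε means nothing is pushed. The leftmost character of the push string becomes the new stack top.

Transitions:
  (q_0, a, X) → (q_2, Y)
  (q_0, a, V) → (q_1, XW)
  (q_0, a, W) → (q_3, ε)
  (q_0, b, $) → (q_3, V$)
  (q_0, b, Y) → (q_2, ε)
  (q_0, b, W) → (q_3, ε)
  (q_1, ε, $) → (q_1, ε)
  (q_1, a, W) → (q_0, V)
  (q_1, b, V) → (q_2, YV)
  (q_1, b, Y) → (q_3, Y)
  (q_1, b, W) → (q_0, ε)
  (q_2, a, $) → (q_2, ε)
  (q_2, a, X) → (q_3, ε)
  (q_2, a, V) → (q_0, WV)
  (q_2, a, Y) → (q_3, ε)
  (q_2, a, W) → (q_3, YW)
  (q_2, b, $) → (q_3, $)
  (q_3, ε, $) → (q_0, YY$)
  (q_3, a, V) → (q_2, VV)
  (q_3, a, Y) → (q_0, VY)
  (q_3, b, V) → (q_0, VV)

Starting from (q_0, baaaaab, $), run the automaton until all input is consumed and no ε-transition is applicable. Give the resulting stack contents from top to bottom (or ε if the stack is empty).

(q_0, baaaaab, $)
  read b, top $: go to q_3, push V$ → (q_3, aaaaab, V$)
  read a, top V: go to q_2, push VV → (q_2, aaaab, VV$)
  read a, top V: go to q_0, push WV → (q_0, aaab, WVV$)
  read a, top W: go to q_3, push ε → (q_3, aab, VV$)
  read a, top V: go to q_2, push VV → (q_2, ab, VVV$)
  read a, top V: go to q_0, push WV → (q_0, b, WVVV$)
  read b, top W: go to q_3, push ε → (q_3, ε, VVV$)
All input consumed in state q_3 with stack VVV$.

VVV$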